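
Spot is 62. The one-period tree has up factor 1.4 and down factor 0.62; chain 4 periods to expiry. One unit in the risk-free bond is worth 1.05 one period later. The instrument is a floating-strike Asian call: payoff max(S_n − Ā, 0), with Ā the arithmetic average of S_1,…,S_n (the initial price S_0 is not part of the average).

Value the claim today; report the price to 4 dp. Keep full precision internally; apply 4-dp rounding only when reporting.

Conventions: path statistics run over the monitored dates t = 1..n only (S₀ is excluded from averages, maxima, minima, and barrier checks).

Set p* = 0.5513 (from d < R < u); the path-dependent value is the discounted p*-expectation over all price paths.
Enumerate all 2^4 = 16 price paths (U = up ×1.4, D = down ×0.62); each path with k up-moves has probability p*^k·(1−p*)^(4−k).
DDDD: Ā=21.5526, payoff=0.0000, prob=0.040541
UDDD: Ā=48.6672, payoff=0.0000, prob=0.049807
DUDD: Ā=36.5772, payoff=0.0000, prob=0.049807
UUDD: Ā=82.5937, payoff=0.0000, prob=0.061192
DDUD: Ā=29.0814, payoff=0.0000, prob=0.049807
UDUD: Ā=65.6677, payoff=0.0000, prob=0.061192
DUUD: Ā=53.5777, payoff=0.0000, prob=0.061192
UUUD: Ā=120.9818, payoff=0.0000, prob=0.075179
DDDU: Ā=24.4340, payoff=0.0000, prob=0.049807
UDDU: Ā=55.1736, payoff=0.0000, prob=0.061192
DUDU: Ā=43.0836, payoff=3.6287, prob=0.061192
UUDU: Ā=97.2854, payoff=8.1939, prob=0.075179
DDUU: Ā=35.5878, payoff=11.1245, prob=0.061192
UDUU: Ā=80.3594, payoff=25.1199, prob=0.075179
DUUU: Ā=68.2694, payoff=37.2099, prob=0.075179
UUUU: Ā=154.1568, payoff=84.0224, prob=0.092362
Price = Σ prob·payoff / R^4 = 13.965183 / 1.215506 = 11.4892

price = 11.4892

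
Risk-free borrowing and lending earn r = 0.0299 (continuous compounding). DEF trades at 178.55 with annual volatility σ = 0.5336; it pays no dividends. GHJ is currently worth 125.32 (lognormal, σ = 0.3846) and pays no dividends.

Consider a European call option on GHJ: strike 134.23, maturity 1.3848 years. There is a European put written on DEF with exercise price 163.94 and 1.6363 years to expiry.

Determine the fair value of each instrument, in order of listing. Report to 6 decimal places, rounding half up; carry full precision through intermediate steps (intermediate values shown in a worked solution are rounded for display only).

[GHJ call K=134.23]
σ√T = 0.3846·√1.3848 = 0.452588
d₁ = (ln(S/K) + (r+σ²/2)T) / (σ√T) = (ln(125.32/134.23) + (0.0299+0.3846²/2)·1.3848) / 0.452588 = (-0.068684 + 0.143823) / 0.452588 = 0.166021
d₂ = d₁ − σ√T = 0.166021 − 0.452588 = -0.286567
e^{−rT} = 0.959440
N(d₁) = 0.565930,  N(d₂) = 0.387222
price = S·N(d₁) − K·e^{−rT}·N(d₂) = 70.922322 − 49.868634 = 21.053688
[DEF put K=163.94]
σ√T = 0.5336·√1.6363 = 0.682570
d₁ = (ln(S/K) + (r+σ²/2)T) / (σ√T) = (ln(178.55/163.94) + (0.0299+0.5336²/2)·1.6363) / 0.682570 = (0.085368 + 0.281876) / 0.682570 = 0.538032
d₂ = d₁ − σ√T = 0.538032 − 0.682570 = -0.144538
e^{−rT} = 0.952252
N(−d₁) = 0.295277,  N(−d₂) = 0.557462
price = K·e^{−rT}·N(−d₂) − S·N(−d₁) = 87.026673 − 52.721798 = 34.304875

price(GHJ call K=134.23) = 21.053688
price(DEF put K=163.94) = 34.304875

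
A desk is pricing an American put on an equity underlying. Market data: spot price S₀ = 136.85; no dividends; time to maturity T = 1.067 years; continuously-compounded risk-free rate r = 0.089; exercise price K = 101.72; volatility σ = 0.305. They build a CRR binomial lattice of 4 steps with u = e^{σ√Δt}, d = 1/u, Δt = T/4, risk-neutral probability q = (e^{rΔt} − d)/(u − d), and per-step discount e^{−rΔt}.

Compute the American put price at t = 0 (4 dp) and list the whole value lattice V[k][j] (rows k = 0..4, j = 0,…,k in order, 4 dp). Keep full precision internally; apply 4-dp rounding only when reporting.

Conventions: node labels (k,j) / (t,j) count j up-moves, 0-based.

price = 1.7901
tree:
1.7901
3.7573 0.1717
7.8642 0.3795 0.0000
16.4086 0.8387 0.0000 0.0000
28.8424 1.8536 0.0000 0.0000 0.0000

Δt=0.26675  u=1.17061  d=0.85425  q=0.53664  discount=0.97654
step 4 (expiry): payoffs max(K−S,0) = 28.8424 1.8536 0.0000 0.0000 0.0000
k=3: (k=3,j=0): S=85.3114, K−S=16.4086, hold=14.0222 ⇒ V=16.4086 exercise | (k=3,j=1): S=116.9048, K−S=0.0000, hold=0.8387 ⇒ V=0.8387 continue | (k=3,j=2): S=160.1981, K−S=0.0000, hold=0.0000 ⇒ V=0.0000 continue | (k=3,j=3): S=219.5244, K−S=0.0000, hold=0.0000 ⇒ V=0.0000 continue
k=2: (k=2,j=0): S=99.8664, K−S=1.8536, hold=7.8642 ⇒ V=7.8642 continue | (k=2,j=1): S=136.8500, K−S=0.0000, hold=0.3795 ⇒ V=0.3795 continue | (k=2,j=2): S=187.5297, K−S=0.0000, hold=0.0000 ⇒ V=0.0000 continue
k=1: (k=1,j=0): S=116.9048, K−S=0.0000, hold=3.7573 ⇒ V=3.7573 continue | (k=1,j=1): S=160.1981, K−S=0.0000, hold=0.1717 ⇒ V=0.1717 continue
k=0: (k=0,j=0): S=136.8500, K−S=0.0000, hold=1.7901 ⇒ V=1.7901 continue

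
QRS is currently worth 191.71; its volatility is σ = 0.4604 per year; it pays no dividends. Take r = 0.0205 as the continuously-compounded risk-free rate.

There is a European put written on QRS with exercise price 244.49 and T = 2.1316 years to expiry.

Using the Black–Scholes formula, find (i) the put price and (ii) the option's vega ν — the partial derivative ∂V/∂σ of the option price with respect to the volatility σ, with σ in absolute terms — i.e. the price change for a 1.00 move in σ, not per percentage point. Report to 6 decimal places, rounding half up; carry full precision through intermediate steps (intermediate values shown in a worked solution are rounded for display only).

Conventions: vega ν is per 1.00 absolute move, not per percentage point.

σ√T = 0.4604·√2.1316 = 0.672184
d₁ = (ln(S/K) + (r+σ²/2)T) / (σ√T) = (ln(191.71/244.49) + (0.0205+0.4604²/2)·2.1316) / 0.672184 = (-0.243191 + 0.269613) / 0.672184 = 0.039309
d₂ = d₁ − σ√T = 0.039309 − 0.672184 = -0.632875
e^{−rT} = 0.957243
N(−d₁) = 0.484322,  N(−d₂) = 0.736592
Put price V = K·e^{−rT}·N(−d₂) − S·N(−d₁) = 172.389417 − 92.849375 = 79.540043
φ(d₁) = (1/√(2π))·e^{−d₁²/2} = 0.398634
ν = S·φ(d₁)·√T = 111.576351

price = 79.540043
ν = 111.576351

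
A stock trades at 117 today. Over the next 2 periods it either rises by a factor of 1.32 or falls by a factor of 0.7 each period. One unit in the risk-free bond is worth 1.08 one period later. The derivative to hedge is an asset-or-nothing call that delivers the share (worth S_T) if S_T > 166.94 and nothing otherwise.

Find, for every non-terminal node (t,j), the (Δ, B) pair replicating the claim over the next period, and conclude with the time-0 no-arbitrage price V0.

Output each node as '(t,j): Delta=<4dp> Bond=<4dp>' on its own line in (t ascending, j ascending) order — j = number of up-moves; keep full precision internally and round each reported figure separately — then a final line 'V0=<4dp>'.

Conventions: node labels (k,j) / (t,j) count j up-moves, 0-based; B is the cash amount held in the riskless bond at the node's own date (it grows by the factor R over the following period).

(0,0): Delta=1.5949 Bond=-120.9440
(1,0): Delta=0.0000 Bond=0.0000
(1,1): Delta=2.1290 Bond=-213.1161
V0=65.6553

Since d<R<u, set p* = (R−d)/(u−d) = 0.6129; price each node as the discounted p*-expectation of its children.
At maturity the claim pays: V(2,0)=0.0000, V(2,1)=0.0000, V(2,2)=203.8608
Node (1,0) S=81.9000: V=(p*·0.0000+(1−p*)·0.0000)/1.08=0.0000; Δ=(0.0000−0.0000)/(108.1080−57.3300)=0.0000; B=V−Δ·S=0.0000
Node (1,1) S=154.4400: V=(p*·203.8608+(1−p*)·0.0000)/1.08=115.6916; Δ=(203.8608−0.0000)/(203.8608−108.1080)=2.1290; B=V−Δ·S=-213.1161
Node (0,0) S=117.0000: V=(p*·115.6916+(1−p*)·0.0000)/1.08=65.6553; Δ=(115.6916−0.0000)/(154.4400−81.9000)=1.5949; B=V−Δ·S=-120.9440
Check: Δ(0,0)·S0 + B(0,0) = 65.6553 = V0.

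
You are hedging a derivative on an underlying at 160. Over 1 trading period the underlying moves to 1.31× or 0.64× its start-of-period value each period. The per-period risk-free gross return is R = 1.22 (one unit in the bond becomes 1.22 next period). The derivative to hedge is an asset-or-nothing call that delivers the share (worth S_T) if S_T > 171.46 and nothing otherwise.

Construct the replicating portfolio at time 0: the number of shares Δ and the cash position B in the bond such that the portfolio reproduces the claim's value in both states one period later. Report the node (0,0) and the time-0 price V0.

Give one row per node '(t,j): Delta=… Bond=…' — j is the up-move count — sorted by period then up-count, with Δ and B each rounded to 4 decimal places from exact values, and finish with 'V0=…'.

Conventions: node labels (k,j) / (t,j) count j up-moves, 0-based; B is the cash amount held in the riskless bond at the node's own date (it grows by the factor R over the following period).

(0,0): Delta=1.9552 Bond=-164.1106
V0=148.7252

Risk-neutral probability p* = (R−d)/(u−d) = (1.22−0.64)/(1.31−0.64) = 0.8657.
Terminal payoffs: V(1,0)=0.0000, V(1,1)=209.6000
Node (0,0) S=160.0000: V=(p*·209.6000+(1−p*)·0.0000)/1.22=148.7252; Δ=(209.6000−0.0000)/(209.6000−102.4000)=1.9552; B=V−Δ·S=-164.1106
Check: Δ(0,0)·S0 + B(0,0) = 148.7252 = V0.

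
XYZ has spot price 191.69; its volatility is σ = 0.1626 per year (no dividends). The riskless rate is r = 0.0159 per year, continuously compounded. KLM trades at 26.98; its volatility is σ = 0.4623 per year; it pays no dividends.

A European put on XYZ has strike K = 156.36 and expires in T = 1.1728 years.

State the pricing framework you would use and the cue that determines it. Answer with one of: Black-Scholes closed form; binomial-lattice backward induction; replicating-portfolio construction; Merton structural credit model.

Key observation: the strike-156.36 put on XYZ is European-exercise on a continuously-modelled lognormal underlying, so its value is a single closed-form evaluation.

framework: Black-Scholes closed form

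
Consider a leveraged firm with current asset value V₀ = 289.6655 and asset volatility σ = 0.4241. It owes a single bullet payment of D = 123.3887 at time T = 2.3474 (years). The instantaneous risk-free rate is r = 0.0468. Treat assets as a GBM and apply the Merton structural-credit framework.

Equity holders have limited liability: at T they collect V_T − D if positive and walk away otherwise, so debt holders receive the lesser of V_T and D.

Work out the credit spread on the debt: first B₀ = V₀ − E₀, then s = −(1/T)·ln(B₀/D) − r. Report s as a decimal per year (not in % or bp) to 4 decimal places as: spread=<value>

spread=0.0134

Apply the equity-as-call identities (strike 123.3887, horizon 2.3474 years):
d₁ = [ln(V₀/D) + (r + σ²/2)T] / (σ√T)
   = [ln(289.6655/123.3887) + (0.0468 + 0.5·0.4241²)·2.3474] / (0.4241·√2.3474)
   = [0.853387 + 0.320961] / 0.649773 = 1.807320
d₂ = d₁ − σ√T = 1.807320 − 0.649773 = 1.157547
N(d₁) = 0.964644,  N(d₂) = 0.876475,  e^(−rT) = 0.895961
E₀ = V₀·N(d₁) − D·e^(−rT)·N(d₂)
   = 289.6655·0.964644 − 123.3887·0.895961·0.876475 = 182.528375
B₀ = V₀ − E₀ = 289.6655 − 182.528375 = 107.137125
spread = −(1/T)·ln(B₀/D) − r = −(1/2.3474)·ln(107.137125/123.3887) − 0.0468 = 0.01336443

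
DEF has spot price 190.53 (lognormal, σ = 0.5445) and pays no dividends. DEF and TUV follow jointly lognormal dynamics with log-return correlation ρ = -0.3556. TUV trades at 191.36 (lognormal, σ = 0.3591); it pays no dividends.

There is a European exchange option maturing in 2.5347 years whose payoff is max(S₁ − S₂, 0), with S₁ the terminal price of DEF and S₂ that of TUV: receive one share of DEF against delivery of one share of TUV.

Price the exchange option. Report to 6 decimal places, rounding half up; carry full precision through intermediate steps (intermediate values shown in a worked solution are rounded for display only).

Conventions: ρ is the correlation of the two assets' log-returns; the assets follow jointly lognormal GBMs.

σ_eff = √(σ₁² + σ₂² − 2ρσ₁σ₂) = √(0.5445² + 0.3591² − 2·-0.3556·0.5445·0.3591) = 0.751328
d₁ = (ln(S₁/S₂) + (q₂ − q₁ + σ_eff²/2)T) / (σ_eff√T) = (ln(190.53/191.36) + (0.0 − 0.0 + 0.282247)·2.5347) / 1.196170 = 0.594451
d₂ = d₁ − σ_eff√T = 0.594451 − 1.196170 = -0.601719
N(d₁) = 0.723895,  N(d₂) = 0.273681
V = S₁·e^{−q₁T}·N(d₁) − S₂·e^{−q₂T}·N(d₂) = 137.923672 − 52.371521 = 85.552151
Key observation: r never enters — measured in units of TUV, the claim is a call on S₁/S₂ struck at 1, so only the dividend yields and σ_eff matter.

exchange price = 85.552151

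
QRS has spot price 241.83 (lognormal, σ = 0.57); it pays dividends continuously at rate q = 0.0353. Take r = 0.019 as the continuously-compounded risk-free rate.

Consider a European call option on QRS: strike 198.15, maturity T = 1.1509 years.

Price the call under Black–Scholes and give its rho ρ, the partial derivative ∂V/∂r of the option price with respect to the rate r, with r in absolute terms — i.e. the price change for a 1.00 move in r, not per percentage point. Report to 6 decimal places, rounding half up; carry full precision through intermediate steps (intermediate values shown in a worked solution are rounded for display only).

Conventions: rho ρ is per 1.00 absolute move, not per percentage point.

price = 72.477045
ρ = 110.611086

σ√T = 0.57·√1.1509 = 0.611496
d₁ = (ln(S/K) + (r−q+σ²/2)T) / (σ√T) = (ln(241.83/198.15) + (0.019−0.0353+0.57²/2)·1.1509) / 0.611496 = (0.199211 + 0.168204) / 0.611496 = 0.600846
d₂ = d₁ − σ√T = 0.600846 − 0.611496 = -0.010650
e^{−rT} = 0.978370
e^{−qT} = 0.960187
N(d₁) = 0.726029,  N(d₂) = 0.495751
Call price V = S·e^{−qT}·N(d₁) − K·e^{−rT}·N(d₂) = 168.585383 − 96.108338 = 72.477045
ρ = K·T·e^{−rT}·N(d₂) = 110.611086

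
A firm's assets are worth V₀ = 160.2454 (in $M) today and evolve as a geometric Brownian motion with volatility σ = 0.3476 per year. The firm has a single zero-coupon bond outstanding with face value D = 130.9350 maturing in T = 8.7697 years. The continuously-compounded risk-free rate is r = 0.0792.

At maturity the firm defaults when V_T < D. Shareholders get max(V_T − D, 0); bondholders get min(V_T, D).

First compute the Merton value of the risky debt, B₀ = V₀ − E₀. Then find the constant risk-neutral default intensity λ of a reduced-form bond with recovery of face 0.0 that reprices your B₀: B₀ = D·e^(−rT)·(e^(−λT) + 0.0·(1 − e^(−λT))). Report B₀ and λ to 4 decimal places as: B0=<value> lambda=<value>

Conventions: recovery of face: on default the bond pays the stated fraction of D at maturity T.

B0=55.0753 lambda=0.0195

Apply the equity-as-call identities (strike 130.9350, horizon 8.7697 years):
d₁ = [ln(V₀/D) + (r + σ²/2)T] / (σ√T)
   = [ln(160.2454/130.9350) + (0.0792 + 0.5·0.3476²)·8.7697] / (0.3476·√8.7697)
   = [0.202005 + 1.224363] / 1.029371 = 1.385669
d₂ = d₁ − σ√T = 1.385669 − 1.029371 = 0.356298
N(d₁) = 0.917076,  N(d₂) = 0.639191,  e^(−rT) = 0.499294
E₀ = V₀·N(d₁) − D·e^(−rT)·N(d₂)
   = 160.2454·0.917076 − 130.9350·0.499294·0.639191 = 105.170056
B₀ = V₀ − E₀ = 160.2454 − 105.170056 = 55.075344
e^(−λT) = (B₀·e^(rT)/D − 0)/(1 − 0) = (55.0753·2.002828/130.9350 − 0)/1 = 0.84245129
λ = −ln(0.84245129)/8.7697 = 0.019549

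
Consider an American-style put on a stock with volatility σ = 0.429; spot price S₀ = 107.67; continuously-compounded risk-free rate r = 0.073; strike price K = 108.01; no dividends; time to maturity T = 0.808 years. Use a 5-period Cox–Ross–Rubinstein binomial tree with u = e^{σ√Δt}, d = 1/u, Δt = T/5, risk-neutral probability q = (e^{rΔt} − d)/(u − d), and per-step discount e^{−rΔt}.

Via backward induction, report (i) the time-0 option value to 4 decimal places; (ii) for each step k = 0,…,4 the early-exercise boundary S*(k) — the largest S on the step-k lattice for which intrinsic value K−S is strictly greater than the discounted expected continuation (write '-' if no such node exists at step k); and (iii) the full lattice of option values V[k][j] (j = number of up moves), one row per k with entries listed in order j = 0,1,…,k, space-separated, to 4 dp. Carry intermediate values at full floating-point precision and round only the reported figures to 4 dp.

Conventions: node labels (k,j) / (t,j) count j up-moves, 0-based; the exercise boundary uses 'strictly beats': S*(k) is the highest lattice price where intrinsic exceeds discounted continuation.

Δt=0.16160  u=1.18822  d=0.84160  q=0.49123  discount=0.98827
step 5 (expiry): payoffs max(K−S,0) = 62.5519 43.8292 17.3954 0.0000 0.0000 0.0000
step 4: (k=4,j=0): S=54.0142, K−S=53.9958, hold=52.7291 ⇒ V=53.9958 exercise | (k=4,j=1): S=76.2608, K−S=31.7492, hold=30.4825 ⇒ V=31.7492 exercise | (k=4,j=2): S=107.6700, K−S=0.3400, hold=8.7465 ⇒ V=8.7465 continue | (k=4,j=3): S=152.0155, K−S=0.0000, hold=0.0000 ⇒ V=0.0000 continue | (k=4,j=4): S=214.6255, K−S=0.0000, hold=0.0000 ⇒ V=0.0000 continue  boundary S*=76.2608
step 3: (k=3,j=0): S=64.1808, K−S=43.8292, hold=42.5626 ⇒ V=43.8292 exercise | (k=3,j=1): S=90.6146, K−S=17.3954, hold=20.2098 ⇒ V=20.2098 continue | (k=3,j=2): S=127.9356, K−S=0.0000, hold=4.3978 ⇒ V=4.3978 continue | (k=3,j=3): S=180.6278, K−S=0.0000, hold=0.0000 ⇒ V=0.0000 continue  boundary S*=64.1808
step 2: (k=2,j=0): S=76.2608, K−S=31.7492, hold=31.8488 ⇒ V=31.8488 continue | (k=2,j=1): S=107.6700, K−S=0.3400, hold=12.2966 ⇒ V=12.2966 continue | (k=2,j=2): S=152.0155, K−S=0.0000, hold=2.2112 ⇒ V=2.2112 continue  boundary S*=-
step 1: (k=1,j=0): S=90.6146, K−S=17.3954, hold=21.9833 ⇒ V=21.9833 continue | (k=1,j=1): S=127.9356, K−S=0.0000, hold=7.2563 ⇒ V=7.2563 continue  boundary S*=-
step 0: (k=0,j=0): S=107.6700, K−S=0.3400, hold=14.5760 ⇒ V=14.5760 continue  boundary S*=-

price = 14.5760
boundary = - - - 64.1808 76.2608
tree:
14.5760
21.9833 7.2563
31.8488 12.2966 2.2112
43.8292 20.2098 4.3978 0.0000
53.9958 31.7492 8.7465 0.0000 0.0000
62.5519 43.8292 17.3954 0.0000 0.0000 0.0000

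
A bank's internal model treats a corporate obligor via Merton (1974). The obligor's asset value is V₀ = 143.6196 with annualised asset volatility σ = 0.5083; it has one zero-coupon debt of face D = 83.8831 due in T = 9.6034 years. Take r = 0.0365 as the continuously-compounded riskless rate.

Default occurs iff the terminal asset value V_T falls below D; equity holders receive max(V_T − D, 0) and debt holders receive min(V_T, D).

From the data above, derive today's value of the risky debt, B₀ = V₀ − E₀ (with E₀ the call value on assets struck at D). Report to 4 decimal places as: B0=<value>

With assets at 143.6196 and a single debt payment of 83.8831 at 9.6034 years:
d₁ = [ln(V₀/D) + (r + σ²/2)T] / (σ√T)
   = [ln(143.6196/83.8831) + (0.0365 + 0.5·0.5083²)·9.6034] / (0.5083·√9.6034)
   = [0.537744 + 1.591134] / 1.575189 = 1.351507
d₂ = d₁ − σ√T = 1.351507 − 1.575189 = -0.223682
N(d₁) = 0.911733,  N(d₂) = 0.411502,  e^(−rT) = 0.704319
E₀ = V₀·N(d₁) − D·e^(−rT)·N(d₂)
   = 143.6196·0.911733 − 83.8831·0.704319·0.411502 = 106.631045
B₀ = V₀ − E₀ = 143.6196 − 106.631045 = 36.988555

B0=36.9886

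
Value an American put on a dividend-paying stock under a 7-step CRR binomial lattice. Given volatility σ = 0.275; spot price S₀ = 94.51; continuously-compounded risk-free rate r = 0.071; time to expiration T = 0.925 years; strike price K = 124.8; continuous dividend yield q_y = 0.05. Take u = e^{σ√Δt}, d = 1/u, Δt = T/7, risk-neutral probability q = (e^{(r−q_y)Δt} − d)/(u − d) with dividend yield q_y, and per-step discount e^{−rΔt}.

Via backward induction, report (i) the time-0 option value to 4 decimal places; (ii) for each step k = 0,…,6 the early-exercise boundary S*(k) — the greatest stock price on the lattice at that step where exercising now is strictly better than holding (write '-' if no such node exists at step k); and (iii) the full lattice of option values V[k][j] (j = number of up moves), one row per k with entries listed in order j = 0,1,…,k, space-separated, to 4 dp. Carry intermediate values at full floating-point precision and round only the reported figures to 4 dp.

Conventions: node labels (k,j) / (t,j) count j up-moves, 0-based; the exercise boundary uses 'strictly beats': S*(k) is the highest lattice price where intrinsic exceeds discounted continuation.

Δt=0.13214  u=1.10513  d=0.90487  q=0.48890  discount=0.99066
step 7 (expiry): payoffs max(K−S,0) = 77.8567 67.4672 54.7782 39.2810 20.3538 0.0000 0.0000 0.0000
step 6: (k=6,j=0): S=51.8786, K−S=72.9214, hold=72.0976 ⇒ V=72.9214 exercise | (k=6,j=1): S=63.3604, K−S=61.4396, hold=60.6914 ⇒ V=61.4396 exercise | (k=6,j=2): S=77.3834, K−S=47.4166, hold=46.7608 ⇒ V=47.4166 exercise | (k=6,j=3): S=94.5100, K−S=30.2900, hold=29.7470 ⇒ V=30.2900 exercise | (k=6,j=4): S=115.4270, K−S=9.3730, hold=10.3056 ⇒ V=10.3056 continue | (k=6,j=5): S=140.9735, K−S=0.0000, hold=0.0000 ⇒ V=0.0000 continue | (k=6,j=6): S=172.1739, K−S=0.0000, hold=0.0000 ⇒ V=0.0000 continue  boundary S*=94.5100
step 5: (k=5,j=0): S=57.3328, K−S=67.4672, hold=66.6793 ⇒ V=67.4672 exercise | (k=5,j=1): S=70.0218, K−S=54.7782, hold=54.0739 ⇒ V=54.7782 exercise | (k=5,j=2): S=85.5190, K−S=39.2810, hold=38.6787 ⇒ V=39.2810 exercise | (k=5,j=3): S=104.4462, K−S=20.3538, hold=20.3279 ⇒ V=20.3538 exercise | (k=5,j=4): S=127.5623, K−S=0.0000, hold=5.2179 ⇒ V=5.2179 continue | (k=5,j=5): S=155.7946, K−S=0.0000, hold=0.0000 ⇒ V=0.0000 continue  boundary S*=104.4462
step 4: (k=4,j=0): S=63.3604, K−S=61.4396, hold=60.6914 ⇒ V=61.4396 exercise | (k=4,j=1): S=77.3834, K−S=47.4166, hold=46.7608 ⇒ V=47.4166 exercise | (k=4,j=2): S=94.5100, K−S=30.2900, hold=29.7470 ⇒ V=30.2900 exercise | (k=4,j=3): S=115.4270, K−S=9.3730, hold=12.8328 ⇒ V=12.8328 continue | (k=4,j=4): S=140.9735, K−S=0.0000, hold=2.6420 ⇒ V=2.6420 continue  boundary S*=94.5100
step 3: (k=3,j=0): S=70.0218, K−S=54.7782, hold=54.0739 ⇒ V=54.7782 exercise | (k=3,j=1): S=85.5190, K−S=39.2810, hold=38.6787 ⇒ V=39.2810 exercise | (k=3,j=2): S=104.4462, K−S=20.3538, hold=21.5520 ⇒ V=21.5520 continue | (k=3,j=3): S=127.5623, K−S=0.0000, hold=7.7772 ⇒ V=7.7772 continue  boundary S*=85.5190
step 2: (k=2,j=0): S=77.3834, K−S=47.4166, hold=46.7608 ⇒ V=47.4166 exercise | (k=2,j=1): S=94.5100, K−S=30.2900, hold=30.3273 ⇒ V=30.3273 continue | (k=2,j=2): S=115.4270, K−S=9.3730, hold=14.6790 ⇒ V=14.6790 continue  boundary S*=77.3834
step 1: (k=1,j=0): S=85.5190, K−S=39.2810, hold=38.6968 ⇒ V=39.2810 exercise | (k=1,j=1): S=104.4462, K−S=20.3538, hold=22.4650 ⇒ V=22.4650 continue  boundary S*=85.5190
step 0: (k=0,j=0): S=94.5100, K−S=30.2900, hold=30.7695 ⇒ V=30.7695 continue  boundary S*=-

price = 30.7695
boundary = - 85.5190 77.3834 85.5190 94.5100 104.4462 94.5100
tree:
30.7695
39.2810 22.4650
47.4166 30.3273 14.6790
54.7782 39.2810 21.5520 7.7772
61.4396 47.4166 30.2900 12.8328 2.6420
67.4672 54.7782 39.2810 20.3538 5.2179 0.0000
72.9214 61.4396 47.4166 30.2900 10.3056 0.0000 0.0000
77.8567 67.4672 54.7782 39.2810 20.3538 0.0000 0.0000 0.0000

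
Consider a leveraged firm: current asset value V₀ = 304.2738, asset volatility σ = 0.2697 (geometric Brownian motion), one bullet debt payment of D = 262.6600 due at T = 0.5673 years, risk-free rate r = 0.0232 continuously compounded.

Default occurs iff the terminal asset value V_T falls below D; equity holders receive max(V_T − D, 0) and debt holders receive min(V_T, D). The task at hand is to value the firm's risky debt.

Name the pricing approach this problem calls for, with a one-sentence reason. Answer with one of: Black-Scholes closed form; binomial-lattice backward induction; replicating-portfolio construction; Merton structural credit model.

Key observation: assets follow a GBM and default happens iff V_T < 262.6600; valuing claims on that split (equity as a call, risky debt as the residual) is the structural model's definition.

framework: Merton structural credit model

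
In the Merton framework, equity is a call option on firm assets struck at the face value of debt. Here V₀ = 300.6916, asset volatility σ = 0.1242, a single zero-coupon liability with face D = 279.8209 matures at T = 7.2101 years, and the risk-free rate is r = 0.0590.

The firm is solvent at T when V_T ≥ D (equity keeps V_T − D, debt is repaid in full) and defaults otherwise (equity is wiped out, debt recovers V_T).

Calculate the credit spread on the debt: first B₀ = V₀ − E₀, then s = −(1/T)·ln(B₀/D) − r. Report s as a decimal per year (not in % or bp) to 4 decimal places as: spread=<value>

spread=0.0018

With assets at 300.6916 and a single debt payment of 279.8209 at 7.2101 years:
d₁ = [ln(V₀/D) + (r + σ²/2)T] / (σ√T)
   = [ln(300.6916/279.8209) + (0.0590 + 0.5·0.1242²)·7.2101] / (0.1242·√7.2101)
   = [0.071935 + 0.481006] / 0.333497 = 1.658009
d₂ = d₁ − σ√T = 1.658009 − 0.333497 = 1.324512
N(d₁) = 0.951342,  N(d₂) = 0.907333,  e^(−rT) = 0.653511
E₀ = V₀·N(d₁) − D·e^(−rT)·N(d₂)
   = 300.6916·0.951342 − 279.8209·0.653511·0.907333 = 120.140131
B₀ = V₀ − E₀ = 300.6916 − 120.140131 = 180.551469
spread = −(1/T)·ln(B₀/D) − r = −(1/7.2101)·ln(180.551469/279.8209) − 0.0590 = 0.00176668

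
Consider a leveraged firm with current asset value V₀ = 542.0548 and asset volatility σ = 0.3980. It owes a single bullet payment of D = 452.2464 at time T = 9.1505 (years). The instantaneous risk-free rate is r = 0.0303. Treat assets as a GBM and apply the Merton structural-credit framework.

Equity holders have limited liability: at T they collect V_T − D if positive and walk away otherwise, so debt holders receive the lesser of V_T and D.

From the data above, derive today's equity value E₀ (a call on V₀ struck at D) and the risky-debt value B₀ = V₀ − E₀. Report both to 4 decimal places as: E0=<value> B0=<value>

E0=312.4031 B0=229.6517

Apply the equity-as-call identities (strike 452.2464, horizon 9.1505 years):
d₁ = [ln(V₀/D) + (r + σ²/2)T] / (σ√T)
   = [ln(542.0548/452.2464) + (0.0303 + 0.5·0.3980²)·9.1505] / (0.3980·√9.1505)
   = [0.181140 + 1.001998] / 1.203942 = 0.982720
d₂ = d₁ − σ√T = 0.982720 − 1.203942 = -0.221222
N(d₁) = 0.837127,  N(d₂) = 0.412460,  e^(−rT) = 0.757857
E₀ = V₀·N(d₁) − D·e^(−rT)·N(d₂)
   = 542.0548·0.837127 − 452.2464·0.757857·0.412460 = 312.403135
B₀ = V₀ − E₀ = 542.0548 − 312.403135 = 229.651665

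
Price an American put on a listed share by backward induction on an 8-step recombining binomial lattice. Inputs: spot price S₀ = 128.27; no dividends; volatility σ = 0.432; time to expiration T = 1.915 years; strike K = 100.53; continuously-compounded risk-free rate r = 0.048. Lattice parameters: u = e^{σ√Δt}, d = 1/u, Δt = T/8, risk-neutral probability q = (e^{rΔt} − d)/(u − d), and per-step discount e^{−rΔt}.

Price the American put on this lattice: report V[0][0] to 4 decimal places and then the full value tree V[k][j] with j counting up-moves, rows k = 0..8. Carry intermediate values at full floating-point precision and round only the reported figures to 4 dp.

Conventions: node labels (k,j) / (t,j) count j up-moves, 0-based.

Δt=0.23938, u=1.23536, d=0.80948, q=0.47449, disc=e^(-rΔt)=0.98858
k=8 terminal: V=max(K-S,0) → 76.8825 64.4414 45.4550 16.4796 0.0000 0.0000 0.0000 0.0000 0.0000
k=7: j=0 S=29.2131 intr=71.3169 cont=70.1684 V=71.3169[EX]; j=1 S=44.5823 intr=55.9477 cont=54.7992 V=55.9477[EX]; j=2 S=68.0374 intr=32.4926 cont=31.3442 V=32.4926[EX]; j=3 S=103.8323 intr=0.0000 cont=8.5612 V=8.5612[hold]; j=4 S=158.4593 intr=0.0000 cont=0.0000 V=0.0000[hold]; j=5 S=241.8259 intr=0.0000 cont=0.0000 V=0.0000[hold]; j=6 S=369.0523 intr=0.0000 cont=0.0000 V=0.0000[hold]; j=7 S=563.2134 intr=0.0000 cont=0.0000 V=0.0000[hold]
k=6: j=0 S=36.0886 intr=64.4414 cont=63.2929 V=64.4414[EX]; j=1 S=55.0750 intr=45.4550 cont=44.3065 V=45.4550[EX]; j=2 S=84.0504 intr=16.4796 cont=20.8959 V=20.8959[hold]; j=3 S=128.2700 intr=0.0000 cont=4.4476 V=4.4476[hold]; j=4 S=195.7538 intr=0.0000 cont=0.0000 V=0.0000[hold]; j=5 S=298.7413 intr=0.0000 cont=0.0000 V=0.0000[hold]; j=6 S=455.9114 intr=0.0000 cont=0.0000 V=0.0000[hold]
k=5: j=0 S=44.5823 intr=55.9477 cont=54.7992 V=55.9477[EX]; j=1 S=68.0374 intr=32.4926 cont=33.4157 V=33.4157[hold]; j=2 S=103.8323 intr=0.0000 cont=12.9418 V=12.9418[hold]; j=3 S=158.4593 intr=0.0000 cont=2.3106 V=2.3106[hold]; j=4 S=241.8259 intr=0.0000 cont=0.0000 V=0.0000[hold]; j=5 S=369.0523 intr=0.0000 cont=0.0000 V=0.0000[hold]
k=4: j=0 S=55.0750 intr=45.4550 cont=44.7395 V=45.4550[EX]; j=1 S=84.0504 intr=16.4796 cont=23.4303 V=23.4303[hold]; j=2 S=128.2700 intr=0.0000 cont=7.8071 V=7.8071[hold]; j=3 S=195.7538 intr=0.0000 cont=1.2003 V=1.2003[hold]; j=4 S=298.7413 intr=0.0000 cont=0.0000 V=0.0000[hold]
k=3: j=0 S=68.0374 intr=32.4926 cont=34.6045 V=34.6045[hold]; j=1 S=103.8323 intr=0.0000 cont=15.8342 V=15.8342[hold]; j=2 S=158.4593 intr=0.0000 cont=4.6189 V=4.6189[hold]; j=3 S=241.8259 intr=0.0000 cont=0.6236 V=0.6236[hold]
k=2: j=0 S=84.0504 intr=16.4796 cont=25.4046 V=25.4046[hold]; j=1 S=128.2700 intr=0.0000 cont=10.3926 V=10.3926[hold]; j=2 S=195.7538 intr=0.0000 cont=2.6920 V=2.6920[hold]
k=1: j=0 S=103.8323 intr=0.0000 cont=18.0727 V=18.0727[hold]; j=1 S=158.4593 intr=0.0000 cont=6.6617 V=6.6617[hold]
k=0: j=0 S=128.2700 intr=0.0000 cont=12.5137 V=12.5137[hold]

price = 12.5137
tree:
12.5137
18.0727 6.6617
25.4046 10.3926 2.6920
34.6045 15.8342 4.6189 0.6236
45.4550 23.4303 7.8071 1.2003 0.0000
55.9477 33.4157 12.9418 2.3106 0.0000 0.0000
64.4414 45.4550 20.8959 4.4476 0.0000 0.0000 0.0000
71.3169 55.9477 32.4926 8.5612 0.0000 0.0000 0.0000 0.0000
76.8825 64.4414 45.4550 16.4796 0.0000 0.0000 0.0000 0.0000 0.0000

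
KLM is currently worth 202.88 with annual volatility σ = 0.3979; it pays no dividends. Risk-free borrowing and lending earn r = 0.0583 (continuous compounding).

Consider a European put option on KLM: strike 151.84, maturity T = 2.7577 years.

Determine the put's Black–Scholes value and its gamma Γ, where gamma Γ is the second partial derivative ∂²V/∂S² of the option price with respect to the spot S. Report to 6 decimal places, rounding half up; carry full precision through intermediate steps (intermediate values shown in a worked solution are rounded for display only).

price = 15.291662
Γ = 0.001783

σ√T = 0.3979·√2.7577 = 0.660766
d₁ = (ln(S/K) + (r+σ²/2)T) / (σ√T) = (ln(202.88/151.84) + (0.0583+0.3979²/2)·2.7577) / 0.660766 = (0.289787 + 0.379080) / 0.660766 = 1.012260
d₂ = d₁ − σ√T = 1.012260 − 0.660766 = 0.351495
e^{−rT} = 0.851485
N(−d₁) = 0.155707,  N(−d₂) = 0.362609
Put price V = K·e^{−rT}·N(−d₂) − S·N(−d₁) = 46.881456 − 31.589794 = 15.291662
φ(d₁) = (1/√(2π))·e^{−d₁²/2} = 0.239004
Γ = φ(d₁) / (S·σ·√T) = 0.001783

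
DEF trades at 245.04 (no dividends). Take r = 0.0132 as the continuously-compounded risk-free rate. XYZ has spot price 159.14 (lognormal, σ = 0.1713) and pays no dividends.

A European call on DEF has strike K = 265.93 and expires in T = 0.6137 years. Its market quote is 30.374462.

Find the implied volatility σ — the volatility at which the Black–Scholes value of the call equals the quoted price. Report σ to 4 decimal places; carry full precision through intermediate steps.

At σ = 0.4942 the Black–Scholes value reproduces the quote:
σ√T = 0.4942·√0.6137 = 0.387151
d₁ = (ln(S/K) + (r+σ²/2)T) / (σ√T) = (ln(245.04/265.93) + (0.0132+0.4942²/2)·0.6137) / 0.387151 = (-0.081812 + 0.083044) / 0.387151 = 0.003183
d₂ = d₁ − σ√T = 0.003183 − 0.387151 = -0.383968
e^{−rT} = 0.991932
N(d₁) = 0.501270,  N(d₂) = 0.350501
V = S·N(d₁) − K·e^{−rT}·N(d₂) = 122.831153 − 92.456691 = 30.374462 (the observed quote) — the price is monotone increasing in volatility, hence this σ is the only solution

sigma = 0.4942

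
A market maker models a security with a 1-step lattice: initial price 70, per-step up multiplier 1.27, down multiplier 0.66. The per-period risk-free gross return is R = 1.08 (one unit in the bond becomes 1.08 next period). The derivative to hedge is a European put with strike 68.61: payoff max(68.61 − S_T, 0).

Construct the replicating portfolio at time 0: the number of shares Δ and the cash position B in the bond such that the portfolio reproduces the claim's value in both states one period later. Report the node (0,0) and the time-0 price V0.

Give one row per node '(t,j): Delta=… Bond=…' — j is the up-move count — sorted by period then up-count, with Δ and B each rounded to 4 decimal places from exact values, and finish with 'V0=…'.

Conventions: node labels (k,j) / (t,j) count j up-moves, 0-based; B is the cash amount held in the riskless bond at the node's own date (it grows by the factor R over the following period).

Under the risk-neutral measure, an up-move has probability p* = (R−d)/(u−d) = 0.6885 and values discount at R = 1.08.
Expiry values: V(1,0)=22.4100, V(1,1)=0.0000
(0,0): S=70.0000. Δ = (V_up−V_dn)/(S_up−S_dn) = (0.0000−22.4100)/(88.9000−46.2000) = -0.5248. V = [p*·0.0000 + (1−p*)·22.4100]/1.08 = 6.4631. B = V − Δ·S = 43.2008.
Sanity check at the root: Δ(0,0)·S0 + B(0,0) reproduces V0 = 6.4631.

(0,0): Delta=-0.5248 Bond=43.2008
V0=6.4631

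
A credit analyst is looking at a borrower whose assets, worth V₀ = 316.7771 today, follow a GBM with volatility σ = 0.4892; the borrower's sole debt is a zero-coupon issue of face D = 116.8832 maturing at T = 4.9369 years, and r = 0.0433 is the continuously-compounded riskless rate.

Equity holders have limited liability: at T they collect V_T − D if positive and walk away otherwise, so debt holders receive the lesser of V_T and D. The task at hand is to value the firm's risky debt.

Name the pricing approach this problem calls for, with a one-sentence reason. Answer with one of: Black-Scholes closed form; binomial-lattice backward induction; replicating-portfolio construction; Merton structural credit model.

Key observation: the asked-for credit quantity lives on the firm's capital structure — asset value, asset volatility, debt face 116.8832 — which is the structural model's domain.

framework: Merton structural credit model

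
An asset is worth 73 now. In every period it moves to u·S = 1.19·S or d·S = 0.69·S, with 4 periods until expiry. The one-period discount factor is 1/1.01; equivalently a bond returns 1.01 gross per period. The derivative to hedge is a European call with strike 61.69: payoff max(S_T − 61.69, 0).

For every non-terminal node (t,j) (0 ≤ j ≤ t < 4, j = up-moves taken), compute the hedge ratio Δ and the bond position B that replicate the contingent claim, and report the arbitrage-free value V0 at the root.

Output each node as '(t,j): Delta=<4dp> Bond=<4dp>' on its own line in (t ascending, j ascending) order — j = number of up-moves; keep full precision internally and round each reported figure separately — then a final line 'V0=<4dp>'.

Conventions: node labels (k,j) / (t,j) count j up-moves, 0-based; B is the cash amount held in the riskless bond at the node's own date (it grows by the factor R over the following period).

(0,0): Delta=0.7016 Bond=-29.1459
(1,0): Delta=0.3697 Bond=-12.7234
(1,1): Delta=0.8098 Bond=-38.8389
(2,0): Delta=0.0000 Bond=0.0000
(2,1): Delta=0.4903 Bond=-20.0791
(2,2): Delta=0.9140 Bond=-49.9982
(3,0): Delta=0.0000 Bond=0.0000
(3,1): Delta=0.0000 Bond=0.0000
(3,2): Delta=0.6503 Bond=-31.6873
(3,3): Delta=1.0000 Bond=-61.0792
V0=22.0687

Under the risk-neutral measure, an up-move has probability p* = (R−d)/(u−d) = 0.6400 and values discount at R = 1.01.
Terminal payoffs: V(4,0)=0.0000, V(4,1)=0.0000, V(4,2)=0.0000, V(4,3)=23.1915, V(4,4)=84.6998
  t=3,j=0: stock 23.9812 → up 28.5376 (V=0.0000), down 16.5470 (V=0.0000). Price 0.0000; hedge Δ=0.0000, bond B=0.0000.
  t=3,j=1: stock 41.3588 → up 49.2170 (V=0.0000), down 28.5376 (V=0.0000). Price 0.0000; hedge Δ=0.0000, bond B=0.0000.
  t=3,j=2: stock 71.3290 → up 84.8815 (V=23.1915), down 49.2170 (V=0.0000). Price 14.6956; hedge Δ=0.6503, bond B=-31.6873.
  t=3,j=3: stock 123.0166 → up 146.3898 (V=84.6998), down 84.8815 (V=23.1915). Price 61.9374; hedge Δ=1.0000, bond B=-61.0792.
  t=2,j=0: stock 34.7553 → up 41.3588 (V=0.0000), down 23.9812 (V=0.0000). Price 0.0000; hedge Δ=0.0000, bond B=0.0000.
  t=2,j=1: stock 59.9403 → up 71.3290 (V=14.6956), down 41.3588 (V=0.0000). Price 9.3120; hedge Δ=0.4903, bond B=-20.0791.
  t=2,j=2: stock 103.3753 → up 123.0166 (V=61.9374), down 71.3290 (V=14.6956). Price 44.4855; hedge Δ=0.9140, bond B=-49.9982.
  t=1,j=0: stock 50.3700 → up 59.9403 (V=9.3120), down 34.7553 (V=0.0000). Price 5.9007; hedge Δ=0.3697, bond B=-12.7234.
  t=1,j=1: stock 86.8700 → up 103.3753 (V=44.4855), down 59.9403 (V=9.3120). Price 31.5080; hedge Δ=0.8098, bond B=-38.8389.
  t=0,j=0: stock 73.0000 → up 86.8700 (V=31.5080), down 50.3700 (V=5.9007). Price 22.0687; hedge Δ=0.7016, bond B=-29.1459.
Check: Δ(0,0)·S0 + B(0,0) = 22.0687 = V0.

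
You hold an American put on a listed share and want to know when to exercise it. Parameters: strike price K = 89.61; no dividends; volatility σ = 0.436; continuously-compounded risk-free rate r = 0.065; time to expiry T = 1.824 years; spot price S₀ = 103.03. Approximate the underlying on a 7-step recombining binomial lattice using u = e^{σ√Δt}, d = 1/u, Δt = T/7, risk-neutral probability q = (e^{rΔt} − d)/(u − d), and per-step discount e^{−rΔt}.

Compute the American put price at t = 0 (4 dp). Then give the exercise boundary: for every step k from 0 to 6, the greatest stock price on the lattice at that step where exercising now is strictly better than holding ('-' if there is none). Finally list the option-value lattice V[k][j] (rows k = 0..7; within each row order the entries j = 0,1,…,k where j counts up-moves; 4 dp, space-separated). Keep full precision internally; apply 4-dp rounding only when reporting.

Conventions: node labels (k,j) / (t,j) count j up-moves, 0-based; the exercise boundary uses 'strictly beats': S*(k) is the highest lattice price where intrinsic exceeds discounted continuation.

price = 12.5144
boundary = - - - 52.8436 42.2995 52.8436 66.0160
tree:
12.5144
18.5052 6.5356
26.5575 10.5289 2.4866
36.7664 16.5544 4.4426 0.4779
47.3105 25.2145 7.8575 0.9394 0.0000
55.7507 36.7664 13.7244 1.8469 0.0000 0.0000
62.5068 47.3105 23.5940 3.6308 0.0000 0.0000 0.0000
67.9148 55.7507 36.7664 7.1380 0.0000 0.0000 0.0000 0.0000

Δt=0.26057  u=1.24927  d=0.80047  q=0.48265  discount=0.98321
step 7 (expiry): payoffs max(K−S,0) = 67.9148 55.7507 36.7664 7.1380 0.0000 0.0000 0.0000 0.0000
step 6: (k=6,j=0): S=27.1032, K−S=62.5068, hold=61.0018 ⇒ V=62.5068 exercise | (k=6,j=1): S=42.2995, K−S=47.3105, hold=45.8056 ⇒ V=47.3105 exercise | (k=6,j=2): S=66.0160, K−S=23.5940, hold=22.0890 ⇒ V=23.5940 exercise | (k=6,j=3): S=103.0300, K−S=0.0000, hold=3.6308 ⇒ V=3.6308 continue | (k=6,j=4): S=160.7971, K−S=0.0000, hold=0.0000 ⇒ V=0.0000 continue | (k=6,j=5): S=250.9531, K−S=0.0000, hold=0.0000 ⇒ V=0.0000 continue | (k=6,j=6): S=391.6579, K−S=0.0000, hold=0.0000 ⇒ V=0.0000 continue  boundary S*=66.0160
step 5: (k=5,j=0): S=33.8593, K−S=55.7507, hold=54.2458 ⇒ V=55.7507 exercise | (k=5,j=1): S=52.8436, K−S=36.7664, hold=35.2615 ⇒ V=36.7664 exercise | (k=5,j=2): S=82.4720, K−S=7.1380, hold=13.7244 ⇒ V=13.7244 continue | (k=5,j=3): S=128.7126, K−S=0.0000, hold=1.8469 ⇒ V=1.8469 continue | (k=5,j=4): S=200.8793, K−S=0.0000, hold=0.0000 ⇒ V=0.0000 continue | (k=5,j=5): S=313.5088, K−S=0.0000, hold=0.0000 ⇒ V=0.0000 continue  boundary S*=52.8436
step 4: (k=4,j=0): S=42.2995, K−S=47.3105, hold=45.8056 ⇒ V=47.3105 exercise | (k=4,j=1): S=66.0160, K−S=23.5940, hold=25.2145 ⇒ V=25.2145 continue | (k=4,j=2): S=103.0300, K−S=0.0000, hold=7.8575 ⇒ V=7.8575 continue | (k=4,j=3): S=160.7971, K−S=0.0000, hold=0.9394 ⇒ V=0.9394 continue | (k=4,j=4): S=250.9531, K−S=0.0000, hold=0.0000 ⇒ V=0.0000 continue  boundary S*=42.2995
step 3: (k=3,j=0): S=52.8436, K−S=36.7664, hold=36.0305 ⇒ V=36.7664 exercise | (k=3,j=1): S=82.4720, K−S=7.1380, hold=16.5544 ⇒ V=16.5544 continue | (k=3,j=2): S=128.7126, K−S=0.0000, hold=4.4426 ⇒ V=4.4426 continue | (k=3,j=3): S=200.8793, K−S=0.0000, hold=0.4779 ⇒ V=0.4779 continue  boundary S*=52.8436
step 2: (k=2,j=0): S=66.0160, K−S=23.5940, hold=26.5575 ⇒ V=26.5575 continue | (k=2,j=1): S=103.0300, K−S=0.0000, hold=10.5289 ⇒ V=10.5289 continue | (k=2,j=2): S=160.7971, K−S=0.0000, hold=2.4866 ⇒ V=2.4866 continue  boundary S*=-
step 1: (k=1,j=0): S=82.4720, K−S=7.1380, hold=18.5052 ⇒ V=18.5052 continue | (k=1,j=1): S=128.7126, K−S=0.0000, hold=6.5356 ⇒ V=6.5356 continue  boundary S*=-
step 0: (k=0,j=0): S=103.0300, K−S=0.0000, hold=12.5144 ⇒ V=12.5144 continue  boundary S*=-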